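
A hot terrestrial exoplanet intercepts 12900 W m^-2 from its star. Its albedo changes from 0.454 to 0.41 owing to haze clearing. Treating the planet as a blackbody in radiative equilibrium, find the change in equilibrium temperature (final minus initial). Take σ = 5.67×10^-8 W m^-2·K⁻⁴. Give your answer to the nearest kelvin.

Before: T₁ = [12900·0.546/(4σ)]^(1/4) = 419.8 K.
After:  T₂ = [12900·0.59/(4σ)]^(1/4) = 428.0 K.
ΔT = T₂ − T₁ = 8.213 K.

8 K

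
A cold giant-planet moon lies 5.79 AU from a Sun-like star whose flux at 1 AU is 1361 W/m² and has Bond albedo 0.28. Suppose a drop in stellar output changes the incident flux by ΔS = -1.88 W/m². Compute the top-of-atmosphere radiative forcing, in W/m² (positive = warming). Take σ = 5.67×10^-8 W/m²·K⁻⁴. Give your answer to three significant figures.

By the inverse-square law, S = 1361/5.79² = 40.60 W/m².
TOA radiative forcing: ΔF = (1−α)ΔS/4 = 0.72·(-1.88)/4 = -0.3384 W/m².

-0.338 W/m²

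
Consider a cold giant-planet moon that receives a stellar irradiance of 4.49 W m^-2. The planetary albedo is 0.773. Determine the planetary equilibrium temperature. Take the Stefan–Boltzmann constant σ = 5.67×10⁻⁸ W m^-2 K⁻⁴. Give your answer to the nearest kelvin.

46 kelvin

The planet absorbs (1−α)S over its disc πR² and re-emits over 4πR², so the mean absorbed flux is (1−0.773)·4.490/4 = 0.2548 W m^-2.
In equilibrium σT⁴ equals this, so T = 46.04 K.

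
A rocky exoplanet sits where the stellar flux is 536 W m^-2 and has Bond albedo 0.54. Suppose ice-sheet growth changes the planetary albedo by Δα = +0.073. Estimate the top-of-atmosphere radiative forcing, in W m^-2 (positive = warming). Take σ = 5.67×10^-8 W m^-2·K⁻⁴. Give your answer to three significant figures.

TOA radiative forcing: ΔF = −S·Δα/4 = −536.0·(+0.073)/4 = -9.782 W m^-2.

-9.78 W m^-2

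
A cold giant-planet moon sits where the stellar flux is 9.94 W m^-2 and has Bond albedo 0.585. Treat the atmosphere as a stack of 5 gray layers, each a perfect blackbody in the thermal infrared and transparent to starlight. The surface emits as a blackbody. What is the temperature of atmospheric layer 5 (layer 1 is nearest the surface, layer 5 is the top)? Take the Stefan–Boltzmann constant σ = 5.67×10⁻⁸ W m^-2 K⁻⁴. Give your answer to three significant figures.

65.3 kelvin

OLR = S(1−α)/4 = 1.031 W m^-2; the top layer radiates at T_e = 65.31 K.
The net upward flux σT_e⁴ is constant between every pair of levels, so T_k⁴ = (N+1−k)T_e⁴.
With k = 5: T_5 = (5+1−5)^¼·65.31 K = 65.31 K.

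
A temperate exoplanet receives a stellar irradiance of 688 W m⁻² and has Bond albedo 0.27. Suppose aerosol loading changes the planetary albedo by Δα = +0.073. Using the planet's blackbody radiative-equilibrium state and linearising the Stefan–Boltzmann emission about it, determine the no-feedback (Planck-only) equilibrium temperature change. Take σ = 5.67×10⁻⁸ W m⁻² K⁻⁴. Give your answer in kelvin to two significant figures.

Unperturbed T_e = [688.0·(1−0.27)/(4σ)]^¼ = 216.9 K.
ΔF = −(S/4)Δα = −(688.0/4)×(+0.073) = -12.56 W m⁻².
The Planck feedback parameter is 4σT_e³ = 2.315 W m⁻²/K.
So ΔT₀ = -12.56/2.315 = -5.42 K.

-5.4 K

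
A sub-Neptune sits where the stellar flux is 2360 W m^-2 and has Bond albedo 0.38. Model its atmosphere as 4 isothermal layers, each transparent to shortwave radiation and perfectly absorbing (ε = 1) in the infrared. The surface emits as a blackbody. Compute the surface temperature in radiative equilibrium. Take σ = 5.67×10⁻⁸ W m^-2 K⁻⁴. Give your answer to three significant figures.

424 K

Top-of-atmosphere balance: σT_e⁴ = S(1−α)/4 = 365.8 W m^-2 → T_e = 283.4 K.
For an N-layer opaque stack, T_s⁴ = (N+1)T_e⁴, hence T_s = (5)^(1/4)×283.4 K = 423.8 K.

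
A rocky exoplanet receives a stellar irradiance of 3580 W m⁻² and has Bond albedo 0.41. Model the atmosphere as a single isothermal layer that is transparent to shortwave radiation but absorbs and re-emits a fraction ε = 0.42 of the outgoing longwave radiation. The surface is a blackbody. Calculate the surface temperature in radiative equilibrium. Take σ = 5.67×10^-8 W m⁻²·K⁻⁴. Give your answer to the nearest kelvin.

Effective emission temperature (TOA balance): σT_e⁴ = S(1−α)/4 = 528.1 W m⁻² → T_e = 310.7 K.
The surface balance (absorbed SW + ε·downward IR = σT_s⁴) with T_a⁴ = T_s⁴/2 reduces to T_s = T_e·[2/(2−ε)]^¼ = 329.5 K.

330 kelvin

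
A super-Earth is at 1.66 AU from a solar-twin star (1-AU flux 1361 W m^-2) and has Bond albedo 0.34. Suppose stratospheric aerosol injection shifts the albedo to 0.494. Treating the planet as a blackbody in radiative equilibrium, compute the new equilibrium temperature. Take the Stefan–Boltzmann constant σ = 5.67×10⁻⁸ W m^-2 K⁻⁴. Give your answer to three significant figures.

Irradiance scales as 1/d², so S = 1361 W m^-2 × (1/1.66)² = 493.9 W m^-2.
With the new albedo, S(1−α₂)/4 = 62.48 W m^-2, so T₂ = 182.2 K.

182 K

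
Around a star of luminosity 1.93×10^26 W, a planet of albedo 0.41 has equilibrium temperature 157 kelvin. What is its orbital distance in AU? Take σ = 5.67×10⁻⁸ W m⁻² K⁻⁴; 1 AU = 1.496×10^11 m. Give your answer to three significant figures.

1.71 AU

Required flux: S = 4σT⁴/(1−α) = 233.6 W m⁻².
Then d = [L/(4πS)]^(1/2) = 2.564×10^11 m, i.e. 1.714 AU.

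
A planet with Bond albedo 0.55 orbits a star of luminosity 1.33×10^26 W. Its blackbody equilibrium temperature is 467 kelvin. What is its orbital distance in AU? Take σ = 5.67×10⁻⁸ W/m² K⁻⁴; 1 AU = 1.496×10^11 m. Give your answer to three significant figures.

The flux needed for this T is 4σT⁴/(1−0.55) = 23970 W/m².
From L = 4πd²S, d = √(1.33×10^26/(4π·23970)) = 2.101×10^10 m = 0.1405 AU.

0.140 AU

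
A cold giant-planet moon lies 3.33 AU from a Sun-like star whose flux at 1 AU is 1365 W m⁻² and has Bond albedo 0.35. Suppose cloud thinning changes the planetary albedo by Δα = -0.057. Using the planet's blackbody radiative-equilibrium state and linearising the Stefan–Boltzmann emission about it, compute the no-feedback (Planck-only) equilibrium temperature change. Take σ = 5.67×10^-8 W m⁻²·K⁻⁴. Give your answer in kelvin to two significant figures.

3.0 K

Flux at the orbit: S = 1365/(3.33)² = 123.1 W m⁻².
Reference equilibrium: T_e = [S(1−α)/(4σ)]^(1/4) = 137.0 K.
TOA radiative forcing: ΔF = −S·Δα/4 = −123.1·(-0.057)/4 = 1.754 W m⁻².
Planck response: λ_P = 4σT_e³ = 4·5.67×10⁻⁸·(137.0)³ = 0.5838 W m⁻²/K.
Hence the no-feedback warming is ΔF/(4σT_e³) = 3.00 K.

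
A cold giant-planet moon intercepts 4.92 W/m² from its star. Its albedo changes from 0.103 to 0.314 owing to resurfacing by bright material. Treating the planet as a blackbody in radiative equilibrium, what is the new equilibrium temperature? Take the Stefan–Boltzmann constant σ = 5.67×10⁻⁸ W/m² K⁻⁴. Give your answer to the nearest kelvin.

T₂ = [S(1−α₂)/(4σ)]^(1/4) = [4.920·0.686/(4σ)]^(1/4) = 62.11 K.

62 K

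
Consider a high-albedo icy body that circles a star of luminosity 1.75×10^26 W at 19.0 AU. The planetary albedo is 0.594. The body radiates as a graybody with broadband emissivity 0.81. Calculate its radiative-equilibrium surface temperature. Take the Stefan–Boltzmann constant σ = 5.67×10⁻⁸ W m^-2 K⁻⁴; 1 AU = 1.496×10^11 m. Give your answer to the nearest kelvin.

Orbital distance: d = 19.0 AU = 2.842×10^12 m.
S = L/(4πd²) = 1.724 W m^-2.
Absorbed flux (global mean): S(1−α)/4 = 1.724·0.406/4 = 0.1750 W m^-2.
Radiative balance εσT⁴ = 0.1750 gives T = [0.1750/(0.81·σ)]^(1/4) = 44.18 K.

44 K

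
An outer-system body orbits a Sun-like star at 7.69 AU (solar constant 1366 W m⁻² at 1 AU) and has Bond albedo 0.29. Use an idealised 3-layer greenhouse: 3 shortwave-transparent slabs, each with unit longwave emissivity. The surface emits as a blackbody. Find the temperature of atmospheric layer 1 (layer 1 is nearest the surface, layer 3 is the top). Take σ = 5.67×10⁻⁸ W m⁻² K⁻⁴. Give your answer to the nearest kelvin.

Flux at the orbit: S = 1366/(7.69)² = 23.10 W m⁻².
The effective emission temperature is T_e = [S(1−α)/(4σ)]^¼ = 92.22 K.
Each opaque layer satisfies 2T_j⁴ = T_{j−1}⁴ + T_{j+1}⁴, giving T_k⁴ = (N+1−k)T_e⁴.
T_1 = (3)^(1/4)·92.22 = 121.4 K.

121 kelvin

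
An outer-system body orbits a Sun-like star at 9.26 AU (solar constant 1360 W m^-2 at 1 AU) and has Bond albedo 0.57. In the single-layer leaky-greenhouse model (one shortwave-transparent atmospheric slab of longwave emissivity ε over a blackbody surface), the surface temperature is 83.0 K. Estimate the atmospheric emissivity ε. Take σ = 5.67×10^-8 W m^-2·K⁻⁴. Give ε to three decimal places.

Irradiance scales as 1/d², so S = 1360 W m^-2 × (1/9.26)² = 15.86 W m^-2.
TOA balance gives T_e = 74.05 K.
Since (2−ε)/2 = (T_e/T_s)⁴ = 0.6336, ε = 0.7328.

0.733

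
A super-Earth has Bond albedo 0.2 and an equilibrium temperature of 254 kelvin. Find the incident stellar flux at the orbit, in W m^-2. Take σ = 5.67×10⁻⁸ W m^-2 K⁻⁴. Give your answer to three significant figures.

From S(1−α)/4 = σT⁴: S = 4σT⁴/(1−α).
σT⁴ = 5.67×10⁻⁸·(254)⁴ = 236.0 W m^-2.
So S = 4×236.0/(1−0.2) = 1180 W m^-2.

1180 W m^-2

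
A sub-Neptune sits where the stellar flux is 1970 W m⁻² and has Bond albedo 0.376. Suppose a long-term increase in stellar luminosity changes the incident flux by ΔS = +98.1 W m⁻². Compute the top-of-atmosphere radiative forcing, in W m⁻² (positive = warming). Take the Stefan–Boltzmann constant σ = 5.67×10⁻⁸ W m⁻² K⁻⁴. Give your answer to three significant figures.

Only a fraction (1−α) is absorbed and it's spread over 4πR², so ΔF = (1−α)ΔS/4 = 15.30 W m⁻².

15.3 W m⁻²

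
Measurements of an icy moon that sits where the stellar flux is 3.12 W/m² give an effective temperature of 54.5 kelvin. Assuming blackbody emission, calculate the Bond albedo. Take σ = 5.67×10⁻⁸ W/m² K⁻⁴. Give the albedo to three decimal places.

Rearranging the radiative balance, α = 1 − 4σT⁴/S.
4σT⁴ = 4·5.67×10⁻⁸·(54.5)⁴ = 2.001 W/m².
1−α = 2.001/3.120 = 0.6413, so α = 0.3587.

0.359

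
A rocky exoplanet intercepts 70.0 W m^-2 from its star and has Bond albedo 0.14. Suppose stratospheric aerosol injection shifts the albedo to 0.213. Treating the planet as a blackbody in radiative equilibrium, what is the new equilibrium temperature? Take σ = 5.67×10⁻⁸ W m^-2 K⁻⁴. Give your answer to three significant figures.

125 kelvin

T₂ = [S(1−α₂)/(4σ)]^(1/4) = [70.00·0.787/(4σ)]^(1/4) = 124.8 K.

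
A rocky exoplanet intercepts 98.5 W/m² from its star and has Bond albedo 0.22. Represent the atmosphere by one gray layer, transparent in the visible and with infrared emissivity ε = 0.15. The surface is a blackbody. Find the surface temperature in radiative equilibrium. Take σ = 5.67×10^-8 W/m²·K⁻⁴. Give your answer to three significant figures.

138 K

At the top of the atmosphere, σT_e⁴ = S(1−α)/4 = 19.21 W/m², giving T_e = 135.7 K.
For a single slab of emissivity ε, T_s⁴ = 2T_e⁴/(2−ε); thus T_s = 135.7·(1.081)^(1/4) = 138.3 K.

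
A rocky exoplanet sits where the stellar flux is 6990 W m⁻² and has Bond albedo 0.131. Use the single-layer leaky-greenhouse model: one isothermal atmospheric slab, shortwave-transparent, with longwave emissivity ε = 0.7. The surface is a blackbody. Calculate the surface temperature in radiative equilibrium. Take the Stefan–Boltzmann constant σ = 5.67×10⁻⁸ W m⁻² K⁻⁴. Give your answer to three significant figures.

451 K

Effective emission temperature (TOA balance): σT_e⁴ = S(1−α)/4 = 1519 W m⁻² → T_e = 404.5 K.
Surface balance with a leaky layer gives σT_s⁴ = σT_e⁴·2/(2−ε), so T_s = T_e·[2/(2−0.7)]^(1/4) = 450.5 K.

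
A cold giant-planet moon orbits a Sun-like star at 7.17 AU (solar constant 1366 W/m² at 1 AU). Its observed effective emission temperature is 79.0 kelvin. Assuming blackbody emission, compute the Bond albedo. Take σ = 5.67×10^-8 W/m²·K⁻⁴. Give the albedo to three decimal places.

By the inverse-square law, S = 1366/7.17² = 26.57 W/m².
Energy balance: S(1−α)/4 = σT⁴, so 1−α = 4σT⁴/S.
σT⁴ = 2.208 W/m², so 4σT⁴ = 8.834 W/m².
Hence α = 1 − 8.834/26.57 = 0.6675.

0.668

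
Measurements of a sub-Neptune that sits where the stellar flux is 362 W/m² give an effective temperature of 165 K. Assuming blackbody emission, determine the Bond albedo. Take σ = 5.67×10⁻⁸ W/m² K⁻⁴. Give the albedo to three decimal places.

0.536

Rearranging the radiative balance, α = 1 − 4σT⁴/S.
4σT⁴ = 4·5.67×10⁻⁸·(165)⁴ = 168.1 W/m².
1−α = 168.1/362.0 = 0.4644, so α = 0.5356.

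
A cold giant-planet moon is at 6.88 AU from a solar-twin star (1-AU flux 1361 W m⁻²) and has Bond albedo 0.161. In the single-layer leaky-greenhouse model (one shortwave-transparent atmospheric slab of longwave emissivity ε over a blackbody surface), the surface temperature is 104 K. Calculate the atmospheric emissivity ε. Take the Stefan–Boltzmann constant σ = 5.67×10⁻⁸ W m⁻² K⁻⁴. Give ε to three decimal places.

Irradiance scales as 1/d², so S = 1361 W m⁻² × (1/6.88)² = 28.75 W m⁻².
Effective temperature: T_e = [S(1−α)/(4σ)]^(1/4) = 101.6 K.
Since (2−ε)/2 = (T_e/T_s)⁴ = 0.9092, ε = 0.1816.

0.182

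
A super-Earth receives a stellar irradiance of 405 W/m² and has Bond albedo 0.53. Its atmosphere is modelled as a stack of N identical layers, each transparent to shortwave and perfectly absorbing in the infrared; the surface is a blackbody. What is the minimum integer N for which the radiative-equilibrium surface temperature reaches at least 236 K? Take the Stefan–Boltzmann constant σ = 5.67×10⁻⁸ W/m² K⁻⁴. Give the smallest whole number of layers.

3

OLR = S(1−α)/4 = 47.59 W/m²; the top layer radiates at T_e = 170.2 K.
Since T_s⁴ = (N+1)T_e⁴, we need N ≥ (T_s/T_e)⁴ − 1 = 2.696.
The minimum whole number is N = 3.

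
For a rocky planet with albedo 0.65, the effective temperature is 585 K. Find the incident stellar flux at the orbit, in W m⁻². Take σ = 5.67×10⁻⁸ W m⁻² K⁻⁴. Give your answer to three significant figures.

From S(1−α)/4 = σT⁴: S = 4σT⁴/(1−α).
The emitted flux is σT⁴ = 6641 W m⁻².
So S = 4×6641/(1−0.65) = 75890 W m⁻².

75900 W m⁻²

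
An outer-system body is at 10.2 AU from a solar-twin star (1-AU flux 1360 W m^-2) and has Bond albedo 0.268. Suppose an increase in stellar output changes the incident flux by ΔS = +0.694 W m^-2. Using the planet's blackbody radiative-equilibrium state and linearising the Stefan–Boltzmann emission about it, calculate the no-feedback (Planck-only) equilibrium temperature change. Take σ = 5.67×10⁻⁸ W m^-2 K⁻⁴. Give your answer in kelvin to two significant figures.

1.1 kelvin

Flux at the orbit: S = 1360/(10.2)² = 13.07 W m^-2.
Reference equilibrium: T_e = [S(1−α)/(4σ)]^(1/4) = 80.59 K.
Only a fraction (1−α) is absorbed and it's spread over 4πR², so ΔF = (1−α)ΔS/4 = 0.1270 W m^-2.
Linearising σT⁴ gives d(σT⁴)/dT = 4σT_e³ = 0.1187 W m^-2 per K.
ΔT₀ = ΔF/λ_P = 0.1270/0.1187 = 1.07 K.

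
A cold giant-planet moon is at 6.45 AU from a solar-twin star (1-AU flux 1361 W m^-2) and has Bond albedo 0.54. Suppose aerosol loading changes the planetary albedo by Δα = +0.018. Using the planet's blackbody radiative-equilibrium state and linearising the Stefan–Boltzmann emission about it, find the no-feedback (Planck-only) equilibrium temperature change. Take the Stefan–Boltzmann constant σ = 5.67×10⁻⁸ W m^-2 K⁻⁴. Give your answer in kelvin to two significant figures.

-0.88 K

Flux at the orbit: S = 1361/(6.45)² = 32.71 W m^-2.
The baseline emission temperature is T_e = 90.25 K.
ΔF = −(S/4)Δα = −(32.71/4)×(+0.018) = -0.1472 W m^-2.
Planck response: λ_P = 4σT_e³ = 4·5.67×10⁻⁸·(90.25)³ = 0.1667 W m^-2/K.
Hence the no-feedback warming is ΔF/(4σT_e³) = -0.883 K.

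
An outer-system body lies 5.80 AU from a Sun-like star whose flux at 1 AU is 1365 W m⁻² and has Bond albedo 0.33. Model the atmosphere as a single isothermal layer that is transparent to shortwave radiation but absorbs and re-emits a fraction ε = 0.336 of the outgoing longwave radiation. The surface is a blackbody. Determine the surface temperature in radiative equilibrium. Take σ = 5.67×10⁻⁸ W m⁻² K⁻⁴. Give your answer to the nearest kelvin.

Flux at the orbit: S = 1365/(5.80)² = 40.58 W m⁻².
Effective emission temperature (TOA balance): σT_e⁴ = S(1−α)/4 = 6.797 W m⁻² → T_e = 104.6 K.
Surface balance with a leaky layer gives σT_s⁴ = σT_e⁴·2/(2−ε), so T_s = T_e·[2/(2−0.336)]^(1/4) = 109.6 K.

110 K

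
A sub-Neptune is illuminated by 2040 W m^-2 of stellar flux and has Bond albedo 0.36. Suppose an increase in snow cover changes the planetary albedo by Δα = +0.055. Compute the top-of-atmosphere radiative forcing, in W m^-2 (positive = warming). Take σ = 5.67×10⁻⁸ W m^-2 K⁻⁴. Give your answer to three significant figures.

-28.1 W m^-2

ΔF = −(S/4)Δα = −(2040/4)×(+0.055) = -28.05 W m^-2.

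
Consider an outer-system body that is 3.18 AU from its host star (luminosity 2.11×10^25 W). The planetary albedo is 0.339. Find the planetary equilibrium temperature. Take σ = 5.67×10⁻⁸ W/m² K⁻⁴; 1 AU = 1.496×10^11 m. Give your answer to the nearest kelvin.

Orbital distance: d = 3.18 AU = 4.757×10^11 m.
S = L/(4πd²) = 7.419 W/m².
Averaging over the sphere, the absorbed flux is S(1−α)/4 = 1.226 W/m².
Balancing against σT⁴: T = (1.226/5.67×10⁻⁸)^(1/4) = 68.19 K.

68 kelvin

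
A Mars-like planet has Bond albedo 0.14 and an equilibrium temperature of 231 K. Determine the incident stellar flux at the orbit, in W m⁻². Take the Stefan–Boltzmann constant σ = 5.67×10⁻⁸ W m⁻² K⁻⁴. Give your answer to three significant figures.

751 W m⁻²

From S(1−α)/4 = σT⁴: S = 4σT⁴/(1−α).
The emitted flux is σT⁴ = 161.4 W m⁻².
S = 4·161.4/0.86 = 750.9 W m⁻².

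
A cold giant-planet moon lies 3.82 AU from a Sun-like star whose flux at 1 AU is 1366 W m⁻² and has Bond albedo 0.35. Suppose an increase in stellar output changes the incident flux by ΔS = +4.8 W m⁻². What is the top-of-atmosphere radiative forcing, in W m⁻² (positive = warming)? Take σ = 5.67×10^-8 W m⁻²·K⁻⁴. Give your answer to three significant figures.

0.780 W m⁻²

Flux at the orbit: S = 1366/(3.82)² = 93.61 W m⁻².
TOA radiative forcing: ΔF = (1−α)ΔS/4 = 0.65·(+4.8)/4 = 0.7800 W m⁻².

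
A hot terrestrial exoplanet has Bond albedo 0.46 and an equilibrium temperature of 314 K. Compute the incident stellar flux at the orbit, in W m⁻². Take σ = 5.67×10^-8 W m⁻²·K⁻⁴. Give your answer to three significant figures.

From S(1−α)/4 = σT⁴: S = 4σT⁴/(1−α).
σT⁴ = 5.67×10⁻⁸·(314)⁴ = 551.2 W m⁻².
S = 4·551.2/0.54 = 4083 W m⁻².

4080 W m⁻²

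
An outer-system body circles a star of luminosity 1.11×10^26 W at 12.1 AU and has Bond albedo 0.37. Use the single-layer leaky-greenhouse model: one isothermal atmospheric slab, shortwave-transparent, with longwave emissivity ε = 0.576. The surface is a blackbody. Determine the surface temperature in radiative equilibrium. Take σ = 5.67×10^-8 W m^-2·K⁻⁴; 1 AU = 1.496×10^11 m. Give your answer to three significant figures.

56.9 kelvin

Orbital distance: d = 12.1 AU = 1.810×10^12 m.
Spreading L over a sphere of radius d: S = 1.11×10^26/(4π·1.81×10^12²) = 2.696 W m^-2.
At the top of the atmosphere, σT_e⁴ = S(1−α)/4 = 0.4246 W m^-2, giving T_e = 52.31 K.
For a single slab of emissivity ε, T_s⁴ = 2T_e⁴/(2−ε); thus T_s = 52.31·(1.404)^(1/4) = 56.95 K.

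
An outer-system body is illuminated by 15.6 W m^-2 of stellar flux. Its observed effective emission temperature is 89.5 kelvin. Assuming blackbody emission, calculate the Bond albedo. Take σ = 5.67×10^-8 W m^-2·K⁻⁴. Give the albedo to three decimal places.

0.067

Rearranging the radiative balance, α = 1 − 4σT⁴/S.
σT⁴ = 3.638 W m^-2, so 4σT⁴ = 14.55 W m^-2.
Hence α = 1 − 14.55/15.60 = 0.0672.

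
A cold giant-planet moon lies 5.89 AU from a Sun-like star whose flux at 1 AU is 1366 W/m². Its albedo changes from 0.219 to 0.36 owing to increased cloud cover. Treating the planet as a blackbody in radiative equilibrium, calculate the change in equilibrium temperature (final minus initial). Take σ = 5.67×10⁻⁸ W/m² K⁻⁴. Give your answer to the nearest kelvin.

Flux at the orbit: S = 1366/(5.89)² = 39.37 W/m².
Initial: T₁ = [S(1−0.219)/(4σ)]^(1/4) = 107.9 K.
After:  T₂ = [39.37·0.64/(4σ)]^(1/4) = 102.7 K.
Change: 102.7 − 107.9 = -5.240 K.

-5 K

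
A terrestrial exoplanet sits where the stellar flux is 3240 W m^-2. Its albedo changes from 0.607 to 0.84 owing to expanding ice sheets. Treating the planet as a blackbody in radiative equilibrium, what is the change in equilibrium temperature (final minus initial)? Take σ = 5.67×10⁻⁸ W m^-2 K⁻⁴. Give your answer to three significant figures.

-55.1 K

Before: T₁ = [3240·0.393/(4σ)]^(1/4) = 273.7 K.
Final:   T₂ = [S(1−0.84)/(4σ)]^(1/4) = 218.7 K.
Change: 218.7 − 273.7 = -55.08 K.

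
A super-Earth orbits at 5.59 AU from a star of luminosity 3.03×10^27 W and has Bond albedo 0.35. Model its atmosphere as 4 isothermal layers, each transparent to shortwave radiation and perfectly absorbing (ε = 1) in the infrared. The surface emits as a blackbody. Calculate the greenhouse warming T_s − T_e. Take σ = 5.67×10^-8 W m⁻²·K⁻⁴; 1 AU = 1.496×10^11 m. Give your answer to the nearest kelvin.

d = 5.59 × 1.496×10^11 m = 8.363×10^11 m.
Spreading L over a sphere of radius d: S = 3.03×10^27/(4π·8.36×10^11²) = 344.8 W m⁻².
OLR = S(1−α)/4 = 56.03 W m⁻²; the top layer radiates at T_e = 177.3 K.
T_s = (N+1)^(1/4)·T_e = 265.1 K.
Warming: T_s − T_e = 87.82 K.

88 kelvin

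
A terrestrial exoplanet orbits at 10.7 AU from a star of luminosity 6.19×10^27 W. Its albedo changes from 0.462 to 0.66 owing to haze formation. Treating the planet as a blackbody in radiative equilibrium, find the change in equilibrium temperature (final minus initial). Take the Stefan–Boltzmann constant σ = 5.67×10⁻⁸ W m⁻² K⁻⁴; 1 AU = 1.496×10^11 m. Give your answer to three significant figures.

Orbital distance: d = 10.7 AU = 1.601×10^12 m.
Flux at the orbit: S = L/(4πd²) = 6.19×10^27/(4π·(1.60×10^12)²) = 192.2 W m⁻².
Before: T₁ = [192.2·0.538/(4σ)]^(1/4) = 146.1 K.
After:  T₂ = [192.2·0.34/(4σ)]^(1/4) = 130.3 K.
ΔT = T₂ − T₁ = -15.84 K.

-15.8 K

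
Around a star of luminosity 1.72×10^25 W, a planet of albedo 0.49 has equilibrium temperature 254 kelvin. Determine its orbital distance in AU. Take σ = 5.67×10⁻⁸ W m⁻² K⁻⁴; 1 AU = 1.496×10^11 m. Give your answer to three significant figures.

Required flux: S = 4σT⁴/(1−α) = 1851 W m⁻².
Then d = [L/(4πS)]^(1/2) = 2.719×10^10 m, i.e. 0.1818 AU.

0.182 AU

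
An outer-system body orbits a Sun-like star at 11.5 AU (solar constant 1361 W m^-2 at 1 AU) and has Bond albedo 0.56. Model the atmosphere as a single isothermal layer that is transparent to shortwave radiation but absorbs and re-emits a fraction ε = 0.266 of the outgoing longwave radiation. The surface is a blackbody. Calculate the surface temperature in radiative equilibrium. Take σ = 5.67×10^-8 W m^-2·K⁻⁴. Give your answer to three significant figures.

By the inverse-square law, S = 1361/11.5² = 10.29 W m^-2.
At the top of the atmosphere, σT_e⁴ = S(1−α)/4 = 1.132 W m^-2, giving T_e = 66.84 K.
The surface balance (absorbed SW + ε·downward IR = σT_s⁴) with T_a⁴ = T_s⁴/2 reduces to T_s = T_e·[2/(2−ε)]^¼ = 69.27 K.

69.3 kelvin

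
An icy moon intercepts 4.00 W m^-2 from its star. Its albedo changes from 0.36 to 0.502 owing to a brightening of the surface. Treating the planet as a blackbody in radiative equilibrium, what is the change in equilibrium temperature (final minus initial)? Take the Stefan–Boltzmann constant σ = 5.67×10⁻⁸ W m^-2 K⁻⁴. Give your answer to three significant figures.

Before: T₁ = [4.000·0.64/(4σ)]^(1/4) = 57.96 K.
After:  T₂ = [4.000·0.498/(4σ)]^(1/4) = 54.44 K.
Change: 54.44 − 57.96 = -3.524 K.

-3.52 kelvin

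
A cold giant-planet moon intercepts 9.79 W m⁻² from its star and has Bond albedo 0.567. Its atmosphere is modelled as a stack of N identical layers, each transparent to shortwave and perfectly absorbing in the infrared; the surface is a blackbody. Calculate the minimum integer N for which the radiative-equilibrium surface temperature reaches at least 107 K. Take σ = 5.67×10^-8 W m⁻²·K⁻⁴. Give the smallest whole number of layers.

7

The effective emission temperature is T_e = [S(1−α)/(4σ)]^¼ = 65.75 K.
T_s = (N+1)^(1/4)·T_e ≥ 107 K requires N+1 ≥ (T_s/T_e)⁴ = (107/65.75)⁴ = 7.013.
The minimum whole number is N = 7.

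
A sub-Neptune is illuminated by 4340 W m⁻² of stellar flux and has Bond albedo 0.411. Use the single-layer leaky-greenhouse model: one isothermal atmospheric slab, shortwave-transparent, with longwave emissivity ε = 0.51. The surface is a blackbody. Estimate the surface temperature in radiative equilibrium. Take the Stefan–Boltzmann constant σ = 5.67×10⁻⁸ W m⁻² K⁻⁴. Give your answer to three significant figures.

At the top of the atmosphere, σT_e⁴ = S(1−α)/4 = 639.1 W m⁻², giving T_e = 325.8 K.
Surface balance with a leaky layer gives σT_s⁴ = σT_e⁴·2/(2−ε), so T_s = T_e·[2/(2−0.51)]^(1/4) = 350.7 K.

351 K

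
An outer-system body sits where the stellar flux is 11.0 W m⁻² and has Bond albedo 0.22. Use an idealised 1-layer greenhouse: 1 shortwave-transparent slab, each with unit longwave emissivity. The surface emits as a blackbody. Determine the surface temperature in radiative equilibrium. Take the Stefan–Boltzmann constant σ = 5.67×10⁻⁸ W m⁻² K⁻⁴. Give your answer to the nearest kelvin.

93 kelvin

Top-of-atmosphere balance: σT_e⁴ = S(1−α)/4 = 2.145 W m⁻² → T_e = 78.43 K.
With N = 1 opaque layers, T_s = (N+1)^(1/4)·T_e = 2^(1/4)·78.43 = 93.26 K.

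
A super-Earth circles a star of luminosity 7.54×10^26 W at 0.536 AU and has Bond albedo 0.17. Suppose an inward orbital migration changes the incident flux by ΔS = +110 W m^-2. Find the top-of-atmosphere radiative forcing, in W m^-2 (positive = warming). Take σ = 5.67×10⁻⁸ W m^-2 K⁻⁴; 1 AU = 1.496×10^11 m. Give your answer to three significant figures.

22.8 W m^-2

Orbital distance: d = 0.536 AU = 8.019×10^10 m.
Flux at the orbit: S = L/(4πd²) = 7.54×10^26/(4π·(8.02×10^10)²) = 9332 W m^-2.
Only a fraction (1−α) is absorbed and it's spread over 4πR², so ΔF = (1−α)ΔS/4 = 22.82 W m^-2.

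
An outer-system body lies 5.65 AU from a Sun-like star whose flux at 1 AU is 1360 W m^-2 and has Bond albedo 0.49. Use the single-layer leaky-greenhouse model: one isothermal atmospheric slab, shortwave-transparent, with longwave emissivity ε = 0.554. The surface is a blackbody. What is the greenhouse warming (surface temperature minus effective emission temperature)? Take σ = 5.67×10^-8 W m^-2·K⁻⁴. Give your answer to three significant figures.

Flux at the orbit: S = 1360/(5.65)² = 42.60 W m^-2.
Effective emission temperature (TOA balance): σT_e⁴ = S(1−α)/4 = 5.432 W m^-2 → T_e = 98.93 K.
Surface balance with a leaky layer gives σT_s⁴ = σT_e⁴·2/(2−ε), so T_s = T_e·[2/(2−0.554)]^(1/4) = 107.3 K.
The atmosphere warms the surface by 8.356 K.

8.36 kelvin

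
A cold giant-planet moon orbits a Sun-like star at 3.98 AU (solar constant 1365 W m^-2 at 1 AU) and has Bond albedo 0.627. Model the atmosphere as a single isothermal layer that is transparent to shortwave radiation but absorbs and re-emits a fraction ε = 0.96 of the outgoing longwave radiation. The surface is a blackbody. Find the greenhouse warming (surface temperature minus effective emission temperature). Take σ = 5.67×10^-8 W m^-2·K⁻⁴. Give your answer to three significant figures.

19.4 K

Flux at the orbit: S = 1365/(3.98)² = 86.17 W m^-2.
The planet radiates to space at T_e = [S(1−α)/(4σ)]^(1/4) = 109.1 K.
For a single slab of emissivity ε, T_s⁴ = 2T_e⁴/(2−ε); thus T_s = 109.1·(1.923)^(1/4) = 128.5 K.
T_s − T_e = 128.5 − 109.1 = 19.38 K.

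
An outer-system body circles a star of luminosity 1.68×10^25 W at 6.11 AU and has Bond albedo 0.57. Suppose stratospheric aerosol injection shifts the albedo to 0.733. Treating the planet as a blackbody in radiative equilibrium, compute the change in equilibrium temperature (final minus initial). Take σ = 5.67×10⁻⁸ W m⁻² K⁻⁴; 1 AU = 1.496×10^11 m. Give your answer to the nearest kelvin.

-5 kelvin

d = 6.11 × 1.496×10^11 m = 9.141×10^11 m.
S = L/(4πd²) = 1.600 W m⁻².
Before: T₁ = [1.600·0.43/(4σ)]^(1/4) = 41.73 K.
Final:   T₂ = [S(1−0.733)/(4σ)]^(1/4) = 37.05 K.
ΔT = T₂ − T₁ = -4.687 K.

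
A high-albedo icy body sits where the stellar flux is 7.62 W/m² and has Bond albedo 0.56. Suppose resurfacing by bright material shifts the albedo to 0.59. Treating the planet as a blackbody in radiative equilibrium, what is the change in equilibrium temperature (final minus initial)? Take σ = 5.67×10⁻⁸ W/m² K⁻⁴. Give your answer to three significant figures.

With α = 0.56, T₁ = 62.01 K.
After:  T₂ = [7.620·0.41/(4σ)]^(1/4) = 60.92 K.
Change: 60.92 − 62.01 = -1.085 K.

-1.09 kelvin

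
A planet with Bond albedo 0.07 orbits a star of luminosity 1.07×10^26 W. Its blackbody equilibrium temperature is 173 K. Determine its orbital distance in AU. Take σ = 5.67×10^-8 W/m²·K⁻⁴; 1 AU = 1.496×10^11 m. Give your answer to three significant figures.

1.32 AU

Energy balance gives S = 4σT⁴/(1−α) = 218.4 W/m².
From L = 4πd²S, d = √(1.07×10^26/(4π·218.4)) = 1.974×10^11 m = 1.320 AU.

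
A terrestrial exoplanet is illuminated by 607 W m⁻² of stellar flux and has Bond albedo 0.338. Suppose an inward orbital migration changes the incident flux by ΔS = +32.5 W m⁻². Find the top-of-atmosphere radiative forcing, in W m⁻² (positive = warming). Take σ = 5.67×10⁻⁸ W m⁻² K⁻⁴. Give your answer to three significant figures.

ΔF = Δ[S(1−α)]/4 = (1−0.338)·+32.5/4 = 5.379 W m⁻².

5.38 W m⁻²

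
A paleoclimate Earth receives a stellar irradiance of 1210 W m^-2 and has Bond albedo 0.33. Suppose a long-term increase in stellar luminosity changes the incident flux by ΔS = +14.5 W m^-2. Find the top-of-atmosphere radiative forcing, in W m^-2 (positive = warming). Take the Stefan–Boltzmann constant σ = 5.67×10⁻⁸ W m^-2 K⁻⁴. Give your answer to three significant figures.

2.43 W m^-2

Only a fraction (1−α) is absorbed and it's spread over 4πR², so ΔF = (1−α)ΔS/4 = 2.429 W m^-2.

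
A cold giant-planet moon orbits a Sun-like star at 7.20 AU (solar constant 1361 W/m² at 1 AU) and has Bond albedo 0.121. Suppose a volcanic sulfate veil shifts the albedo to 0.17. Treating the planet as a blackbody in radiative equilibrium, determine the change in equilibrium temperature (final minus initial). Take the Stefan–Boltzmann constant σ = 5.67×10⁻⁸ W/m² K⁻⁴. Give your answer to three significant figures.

-1.43 K

By the inverse-square law, S = 1361/7.20² = 26.25 W/m².
Before: T₁ = [26.25·0.879/(4σ)]^(1/4) = 100.4 K.
With α = 0.17, T₂ = 99.00 K.
ΔT = T₂ − T₁ = -1.430 K.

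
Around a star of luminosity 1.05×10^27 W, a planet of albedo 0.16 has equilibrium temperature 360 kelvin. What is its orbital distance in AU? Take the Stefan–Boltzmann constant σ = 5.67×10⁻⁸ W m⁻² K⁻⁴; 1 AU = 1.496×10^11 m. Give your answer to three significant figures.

0.907 AU

The flux needed for this T is 4σT⁴/(1−0.16) = 4535 W m⁻².
S = L/(4πd²) → d = √(L/4πS) = √(1.05×10^27/(4π·4535)) = 1.357×10^11 m = 0.9073 AU.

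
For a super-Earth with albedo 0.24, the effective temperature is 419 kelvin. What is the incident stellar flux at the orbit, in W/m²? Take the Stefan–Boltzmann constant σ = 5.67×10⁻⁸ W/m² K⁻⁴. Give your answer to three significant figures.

9200 W/m²

From S(1−α)/4 = σT⁴: S = 4σT⁴/(1−α).
σT⁴ = 5.67×10⁻⁸·(419)⁴ = 1748 W/m².
So S = 4×1748/(1−0.24) = 9198 W/m².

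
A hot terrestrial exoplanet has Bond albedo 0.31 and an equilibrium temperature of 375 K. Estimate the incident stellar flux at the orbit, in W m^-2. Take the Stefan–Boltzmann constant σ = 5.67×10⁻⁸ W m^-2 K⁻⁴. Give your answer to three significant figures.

Invert the energy balance for S: S = 4σT⁴/(1−α).
The emitted flux is σT⁴ = 1121 W m^-2.
S = 4·1121/0.69 = 6500 W m^-2.

6500 W m^-2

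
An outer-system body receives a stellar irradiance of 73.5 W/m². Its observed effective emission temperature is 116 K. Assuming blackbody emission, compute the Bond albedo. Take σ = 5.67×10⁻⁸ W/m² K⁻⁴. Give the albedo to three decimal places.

From σT⁴ = S(1−α)/4 we invert for α: 1−α = 4σT⁴/S.
σT⁴ = 10.27 W/m², so 4σT⁴ = 41.07 W/m².
1−α = 41.07/73.50 = 0.5587, so α = 0.4413.

0.441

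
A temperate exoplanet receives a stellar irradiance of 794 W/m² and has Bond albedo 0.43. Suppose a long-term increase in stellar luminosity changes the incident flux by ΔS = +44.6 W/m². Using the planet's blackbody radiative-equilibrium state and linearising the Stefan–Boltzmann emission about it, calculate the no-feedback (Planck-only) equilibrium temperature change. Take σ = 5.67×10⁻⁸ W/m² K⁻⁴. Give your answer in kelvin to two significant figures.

Reference equilibrium: T_e = [S(1−α)/(4σ)]^(1/4) = 211.4 K.
ΔF = Δ[S(1−α)]/4 = (1−0.43)·+44.6/4 = 6.356 W/m².
Linearising σT⁴ gives d(σT⁴)/dT = 4σT_e³ = 2.141 W/m² per K.
So ΔT₀ = 6.356/2.141 = 2.97 K.

3.0 K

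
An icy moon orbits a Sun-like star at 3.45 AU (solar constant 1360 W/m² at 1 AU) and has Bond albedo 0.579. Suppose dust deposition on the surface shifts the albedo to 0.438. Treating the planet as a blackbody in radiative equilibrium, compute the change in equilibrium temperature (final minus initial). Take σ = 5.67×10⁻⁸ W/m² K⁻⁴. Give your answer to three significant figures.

By the inverse-square law, S = 1360/3.45² = 114.3 W/m².
Initial: T₁ = [S(1−0.579)/(4σ)]^(1/4) = 120.7 K.
After:  T₂ = [114.3·0.562/(4σ)]^(1/4) = 129.7 K.
ΔT = T₂ − T₁ = 9.038 K.

9.04 K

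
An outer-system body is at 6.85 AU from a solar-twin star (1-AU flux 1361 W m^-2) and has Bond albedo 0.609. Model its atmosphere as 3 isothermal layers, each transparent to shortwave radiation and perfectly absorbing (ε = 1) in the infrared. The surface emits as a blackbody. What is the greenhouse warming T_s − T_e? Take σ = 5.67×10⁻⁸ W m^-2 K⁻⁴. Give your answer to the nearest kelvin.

35 K

Irradiance scales as 1/d², so S = 1361 W m^-2 × (1/6.85)² = 29.01 W m^-2.
Top-of-atmosphere balance: σT_e⁴ = S(1−α)/4 = 2.835 W m^-2 → T_e = 84.09 K.
Surface: T_s = (4)^¼·T_e = 118.9 K.
Warming: T_s − T_e = 34.83 K.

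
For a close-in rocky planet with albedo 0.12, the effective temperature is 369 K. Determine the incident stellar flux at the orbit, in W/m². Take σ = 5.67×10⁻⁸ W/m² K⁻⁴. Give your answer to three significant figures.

From S(1−α)/4 = σT⁴: S = 4σT⁴/(1−α).
The emitted flux is σT⁴ = 1051 W/m².
S = 4·1051/0.88 = 4778 W/m².

4780 W/m²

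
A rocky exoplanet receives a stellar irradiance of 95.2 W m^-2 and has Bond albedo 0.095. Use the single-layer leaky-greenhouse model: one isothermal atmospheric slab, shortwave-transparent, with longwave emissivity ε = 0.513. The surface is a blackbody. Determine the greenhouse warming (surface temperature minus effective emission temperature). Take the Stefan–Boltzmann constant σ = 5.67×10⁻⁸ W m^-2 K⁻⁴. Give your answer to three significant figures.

Effective emission temperature (TOA balance): σT_e⁴ = S(1−α)/4 = 21.54 W m^-2 → T_e = 139.6 K.
For a single slab of emissivity ε, T_s⁴ = 2T_e⁴/(2−ε); thus T_s = 139.6·(1.345)^(1/4) = 150.3 K.
The atmosphere warms the surface by 10.74 K.

10.7 K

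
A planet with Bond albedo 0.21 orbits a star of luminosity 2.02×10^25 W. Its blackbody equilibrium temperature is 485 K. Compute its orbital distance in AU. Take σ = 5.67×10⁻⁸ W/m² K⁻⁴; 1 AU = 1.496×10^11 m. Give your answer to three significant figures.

Required flux: S = 4σT⁴/(1−α) = 15880 W/m².
Then d = [L/(4πS)]^(1/2) = 1.006×10^10 m, i.e. 0.06724 AU.

0.0672 AU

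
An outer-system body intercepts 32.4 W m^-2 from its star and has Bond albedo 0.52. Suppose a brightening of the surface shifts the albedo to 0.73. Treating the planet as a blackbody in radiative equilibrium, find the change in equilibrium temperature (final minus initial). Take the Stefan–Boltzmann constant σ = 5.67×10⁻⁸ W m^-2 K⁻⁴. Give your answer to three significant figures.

Initial: T₁ = [S(1−0.52)/(4σ)]^(1/4) = 91.00 K.
With α = 0.73, T₂ = 78.81 K.
Change: 78.81 − 91.00 = -12.19 K.

-12.2 kelvin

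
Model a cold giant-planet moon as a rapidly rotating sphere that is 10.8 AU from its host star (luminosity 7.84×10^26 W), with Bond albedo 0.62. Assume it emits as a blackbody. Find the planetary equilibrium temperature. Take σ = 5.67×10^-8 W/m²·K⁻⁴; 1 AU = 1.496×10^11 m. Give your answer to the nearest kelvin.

Orbital distance: d = 10.8 AU = 1.616×10^12 m.
S = L/(4πd²) = 23.90 W/m².
Absorbed flux (global mean): S(1−α)/4 = 23.90·0.38/4 = 2.270 W/m².
In equilibrium σT⁴ equals this, so T = 79.55 K.

80 K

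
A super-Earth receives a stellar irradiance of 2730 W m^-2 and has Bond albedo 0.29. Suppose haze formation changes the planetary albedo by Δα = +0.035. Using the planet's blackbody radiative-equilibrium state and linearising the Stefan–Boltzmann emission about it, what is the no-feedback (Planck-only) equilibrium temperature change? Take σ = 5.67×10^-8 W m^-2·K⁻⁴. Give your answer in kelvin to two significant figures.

-3.7 K

Reference equilibrium: T_e = [S(1−α)/(4σ)]^(1/4) = 304.0 K.
ΔF = −(S/4)Δα = −(2730/4)×(+0.035) = -23.89 W m^-2.
The Planck feedback parameter is 4σT_e³ = 6.375 W m^-2/K.
So ΔT₀ = -23.89/6.375 = -3.75 K.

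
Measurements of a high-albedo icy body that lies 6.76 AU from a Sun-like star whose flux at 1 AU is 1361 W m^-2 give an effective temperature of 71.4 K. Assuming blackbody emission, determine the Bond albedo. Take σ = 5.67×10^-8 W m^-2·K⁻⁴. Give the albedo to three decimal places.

By the inverse-square law, S = 1361/6.76² = 29.78 W m^-2.
Rearranging the radiative balance, α = 1 − 4σT⁴/S.
σT⁴ = 1.474 W m^-2, so 4σT⁴ = 5.894 W m^-2.
1−α = 5.894/29.78 = 0.1979, so α = 0.8021.

0.802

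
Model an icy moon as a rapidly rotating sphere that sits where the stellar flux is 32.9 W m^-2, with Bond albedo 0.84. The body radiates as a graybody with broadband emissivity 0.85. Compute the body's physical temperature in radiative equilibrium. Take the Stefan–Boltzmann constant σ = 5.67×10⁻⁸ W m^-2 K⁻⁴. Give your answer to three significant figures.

72.3 K

Averaging over the sphere, the absorbed flux is S(1−α)/4 = 1.316 W m^-2.
Equating to εσT⁴ with ε = 0.85: T = (1.316/0.85σ)^(1/4) = 72.29 K.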